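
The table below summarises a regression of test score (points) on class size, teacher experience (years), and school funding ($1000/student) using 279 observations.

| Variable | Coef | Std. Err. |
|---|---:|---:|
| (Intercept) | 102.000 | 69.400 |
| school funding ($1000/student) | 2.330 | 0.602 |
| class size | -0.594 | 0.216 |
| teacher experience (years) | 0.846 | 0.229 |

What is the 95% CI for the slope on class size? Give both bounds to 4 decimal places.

(-1.0192, -0.1688)

Read off: b = -0.594, SE = 0.216 for class size.
df = n − k − 1 = 279 − 3 − 1 = 275.
t* = t_{0.025, 275} = 1.968628.
Margin = t* × SE = 1.968628 × 0.216 = 0.425224.
CI: -0.594 ± 0.425224 → (-1.0192, -0.1688).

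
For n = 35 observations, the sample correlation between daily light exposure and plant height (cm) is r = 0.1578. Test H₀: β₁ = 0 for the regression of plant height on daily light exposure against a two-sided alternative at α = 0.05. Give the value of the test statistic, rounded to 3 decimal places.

t = 0.918

t = r·√(n − 2)/√(1 − r²) = 0.1578·√33/√0.975099 = 0.918.
df = n − 2 = 33.
Two-sided p ≈ 0.3653, which is ≥ 0.05, so fail to reject H₀.
The data do not give significant evidence of a linear association between daily light exposure and plant height.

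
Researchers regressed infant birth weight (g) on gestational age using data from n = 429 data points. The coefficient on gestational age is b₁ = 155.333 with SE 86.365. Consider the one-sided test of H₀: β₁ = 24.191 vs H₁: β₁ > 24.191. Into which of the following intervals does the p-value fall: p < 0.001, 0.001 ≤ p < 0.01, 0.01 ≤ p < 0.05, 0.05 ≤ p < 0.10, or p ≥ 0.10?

t = (155.333 − 24.191) / 86.365 = 1.518.
df = n − 2 = 429 − 2 = 427.
One-sided p = P(T_{427} > t) ≈ 0.0648.
So 0.05 ≤ p < 0.10.

0.05 ≤ p < 0.10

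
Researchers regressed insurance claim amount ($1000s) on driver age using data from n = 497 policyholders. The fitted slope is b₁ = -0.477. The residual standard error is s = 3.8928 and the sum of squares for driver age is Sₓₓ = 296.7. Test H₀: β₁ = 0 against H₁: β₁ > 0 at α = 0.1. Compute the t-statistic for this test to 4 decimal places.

t = -2.1106

SE(b₁) = s/√Sₓₓ = 3.8928/√296.7 = 0.225997.
t = -0.477 / 0.225997 = -2.1106.
df = n − 2 = 495.
One-sided p ≈ 0.9823, which is ≥ 0.1, so fail to reject H₀.
The data do not give significant evidence that the true slope on driver age is positive.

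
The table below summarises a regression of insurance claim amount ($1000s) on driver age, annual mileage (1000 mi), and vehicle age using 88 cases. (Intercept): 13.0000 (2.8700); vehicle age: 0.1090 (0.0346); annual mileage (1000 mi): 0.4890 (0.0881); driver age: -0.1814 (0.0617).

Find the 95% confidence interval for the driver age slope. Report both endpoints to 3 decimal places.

Read off: b = -0.1814, SE = 0.0617 for driver age.
df = n − k − 1 = 88 − 3 − 1 = 84.
t* = t_{0.025, 84} = 1.98861.
Margin = t* × SE = 1.98861 × 0.0617 = 0.12270.
CI: -0.1814 ± 0.12270 → (-0.304, -0.059).

(-0.304, -0.059)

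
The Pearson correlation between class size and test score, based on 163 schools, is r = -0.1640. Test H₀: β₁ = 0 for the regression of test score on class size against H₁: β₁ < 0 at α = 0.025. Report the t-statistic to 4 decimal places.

t = -2.1095

t = r·√(n − 2)/√(1 − r²) = -0.1640·√161/√0.973104 = -2.1095.
df = n − 2 = 161.
One-sided p ≈ 0.0182, which is < 0.025, so reject H₀.
There is evidence of a linear association between class size and test score.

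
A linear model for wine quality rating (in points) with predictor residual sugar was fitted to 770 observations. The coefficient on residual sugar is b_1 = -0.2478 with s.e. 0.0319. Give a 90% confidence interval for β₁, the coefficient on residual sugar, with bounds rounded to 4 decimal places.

df = n − 2 = 770 − 2 = 768.
t* = t_{0.05, 768} = 1.64684.
Margin = t* × SE = 1.64684 × 0.0319 = 0.052534.
CI: -0.2478 ± 0.052534 → (-0.3003, -0.1953).
With 90% confidence, each one-unit increase in residual sugar is associated with a change of between -0.3003 and -0.1953 points in wine quality rating.

(-0.3003, -0.1953)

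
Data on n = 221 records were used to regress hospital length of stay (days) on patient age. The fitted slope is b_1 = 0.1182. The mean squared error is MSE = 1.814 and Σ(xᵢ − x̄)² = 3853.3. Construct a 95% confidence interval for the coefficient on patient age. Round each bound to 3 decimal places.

(0.075, 0.161)

SE(b_1) = √(MSE/Sₓₓ) = √(1.814/3853.3) = 0.0216971.
df = n − 2 = 219.
t* = t_{0.025, 219} = 1.970855.
Margin = t* × SE = 1.970855 × 0.0216971 = 0.04276.
CI: 0.1182 ± 0.04276 → (0.075, 0.161).
With 95% confidence, each one-unit increase in patient age is associated with a change of between 0.075 and 0.161 days in hospital length of stay.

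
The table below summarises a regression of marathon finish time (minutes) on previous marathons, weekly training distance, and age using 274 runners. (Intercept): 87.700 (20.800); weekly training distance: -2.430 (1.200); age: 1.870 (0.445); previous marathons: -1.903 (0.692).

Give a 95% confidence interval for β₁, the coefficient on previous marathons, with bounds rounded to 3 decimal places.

(-3.265, -0.541)

Read off: b = -1.903, SE = 0.692 for previous marathons.
df = n − k − 1 = 274 − 3 − 1 = 270.
t* = t_{0.025, 270} = 1.968789.
Margin = t* × SE = 1.968789 × 0.692 = 1.36240.
CI: -1.903 ± 1.36240 → (-3.265, -0.541).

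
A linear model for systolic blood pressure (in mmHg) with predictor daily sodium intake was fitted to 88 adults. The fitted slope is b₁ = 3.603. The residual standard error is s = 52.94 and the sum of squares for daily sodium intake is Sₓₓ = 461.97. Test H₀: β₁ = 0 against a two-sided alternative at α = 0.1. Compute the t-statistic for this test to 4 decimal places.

t = 1.4628

SE(b₁) = s/√Sₓₓ = 52.94/√461.97 = 2.46307.
t = 3.603 / 2.46307 = 1.4628.
df = n − 2 = 86.
Two-sided p ≈ 0.1472, which is ≥ 0.1, so fail to reject H₀.
The data do not give significant evidence of an association between daily sodium intake and systolic blood pressure.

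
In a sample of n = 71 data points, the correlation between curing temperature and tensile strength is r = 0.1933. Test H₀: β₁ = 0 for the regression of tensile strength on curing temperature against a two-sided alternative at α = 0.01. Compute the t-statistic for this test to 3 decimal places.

t = 1.637

t = r·√(n − 2)/√(1 − r²) = 0.1933·√69/√0.962635 = 1.637.
df = n − 2 = 69.
Two-sided p ≈ 0.1063, which is ≥ 0.01, so fail to reject H₀.
The data do not give significant evidence of a linear association between curing temperature and tensile strength.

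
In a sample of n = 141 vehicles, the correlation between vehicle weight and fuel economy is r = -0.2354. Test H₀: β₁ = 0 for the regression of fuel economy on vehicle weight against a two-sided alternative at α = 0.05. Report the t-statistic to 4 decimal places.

t = r·√(n − 2)/√(1 − r²) = -0.2354·√139/√0.944587 = -2.8556.
df = n − 2 = 139.
Two-sided p ≈ 0.0050, which is < 0.05, so reject H₀.
There is evidence of a linear association between vehicle weight and fuel economy.

t = -2.8556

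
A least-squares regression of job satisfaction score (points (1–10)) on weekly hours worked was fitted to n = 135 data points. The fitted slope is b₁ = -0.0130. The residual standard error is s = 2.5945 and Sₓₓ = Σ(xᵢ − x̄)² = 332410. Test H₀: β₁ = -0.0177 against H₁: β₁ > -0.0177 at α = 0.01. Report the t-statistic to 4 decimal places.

SE(b₁) = s/√Sₓₓ = 2.5945/√332410 = 0.00450004.
t = (-0.0130 − (-0.0177)) / 0.00450004 = 1.0444.
df = n − 2 = 133.
One-sided p ≈ 0.1491, which is ≥ 0.01, so fail to reject H₀.
The data do not give significant evidence that the true slope on weekly hours worked exceeds -0.0177 points (1–10) per unit.

t = 1.0444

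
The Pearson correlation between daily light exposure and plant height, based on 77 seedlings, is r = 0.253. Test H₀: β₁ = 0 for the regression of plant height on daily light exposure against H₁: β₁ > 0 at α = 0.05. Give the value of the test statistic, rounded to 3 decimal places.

t = r·√(n − 2)/√(1 − r²) = 0.253·√75/√0.935991 = 2.265.
df = n − 2 = 75.
One-sided p ≈ 0.0132, which is < 0.05, so reject H₀.
There is evidence of a linear association between daily light exposure and plant height.

t = 2.265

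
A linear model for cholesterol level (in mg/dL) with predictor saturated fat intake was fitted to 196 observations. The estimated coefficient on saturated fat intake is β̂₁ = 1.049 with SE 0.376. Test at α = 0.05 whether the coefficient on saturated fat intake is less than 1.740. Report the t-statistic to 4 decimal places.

t = -1.8378

H₀: β₁ = 1.740 vs H₁: β₁ < 1.740.
t = (β̂₁ − β₁⁰)/SE = (1.049 − 1.740) / 0.376 = -1.8378.
df = n − 2 = 196 − 2 = 194.
One-sided p ≈ 0.0338, which is < 0.05, so reject H₀.
There is evidence that the true slope on saturated fat intake is below 1.740 mg/dL per unit.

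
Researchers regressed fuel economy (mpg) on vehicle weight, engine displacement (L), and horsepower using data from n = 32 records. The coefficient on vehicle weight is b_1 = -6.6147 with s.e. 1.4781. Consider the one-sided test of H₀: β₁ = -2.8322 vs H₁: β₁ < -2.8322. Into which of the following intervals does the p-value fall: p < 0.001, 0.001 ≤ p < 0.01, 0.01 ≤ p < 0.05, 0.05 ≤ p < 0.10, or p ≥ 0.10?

t = (-6.6147 − (-2.8322)) / 1.4781 = -2.559.
df = n − k − 1 = 32 − 3 − 1 = 28.
One-sided p = P(T_{28} < t) ≈ 0.0081.
So 0.001 ≤ p < 0.01.

0.001 ≤ p < 0.01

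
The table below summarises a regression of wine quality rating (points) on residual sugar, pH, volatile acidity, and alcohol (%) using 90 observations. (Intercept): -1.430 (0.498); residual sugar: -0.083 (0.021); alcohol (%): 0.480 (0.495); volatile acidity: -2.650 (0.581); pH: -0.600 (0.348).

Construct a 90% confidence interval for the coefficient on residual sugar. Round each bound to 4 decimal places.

(-0.1179, -0.0481)

Read off: b = -0.083, SE = 0.021 for residual sugar.
df = n − k − 1 = 90 − 4 − 1 = 85.
t* = t_{0.05, 85} = 1.662978.
Margin = t* × SE = 1.662978 × 0.021 = 0.034923.
CI: -0.083 ± 0.034923 → (-0.1179, -0.0481).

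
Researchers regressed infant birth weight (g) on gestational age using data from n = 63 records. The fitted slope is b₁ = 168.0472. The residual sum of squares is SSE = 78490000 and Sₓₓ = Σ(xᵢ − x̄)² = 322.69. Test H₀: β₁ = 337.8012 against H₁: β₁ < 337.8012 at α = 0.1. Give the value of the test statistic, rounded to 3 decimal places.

MSE = SSE/(n − 2) = 78490000/61 = 1.28672e+06.
SE(b₁) = √(MSE/Sₓₓ) = √(1.28672e+06/322.69) = 63.1465.
t = (168.0472 − 337.8012) / 63.1465 = -2.688.
df = n − 2 = 61.
One-sided p ≈ 0.0046, which is < 0.1, so reject H₀.
There is evidence that the true slope on gestational age is below 337.8012 g per unit.

t = -2.688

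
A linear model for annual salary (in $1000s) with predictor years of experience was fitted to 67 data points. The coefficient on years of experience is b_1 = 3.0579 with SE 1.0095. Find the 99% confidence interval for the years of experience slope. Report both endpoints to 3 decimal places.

(0.379, 5.737)

df = n − 2 = 67 − 2 = 65.
t* = t_{0.005, 65} = 2.653604.
Margin = t* × SE = 2.653604 × 1.0095 = 2.67881.
CI: 3.0579 ± 2.67881 → (0.379, 5.737).
With 99% confidence, each one-unit increase in years of experience is associated with a change of between 0.379 and 5.737 $1000s in annual salary.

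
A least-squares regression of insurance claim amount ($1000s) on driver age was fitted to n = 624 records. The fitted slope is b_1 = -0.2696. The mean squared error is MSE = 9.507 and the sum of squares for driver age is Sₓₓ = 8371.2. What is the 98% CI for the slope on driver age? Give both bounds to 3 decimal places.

(-0.348, -0.191)

SE(b_1) = √(MSE/Sₓₓ) = √(9.507/8371.2) = 0.0336998.
df = n − 2 = 622.
t* = t_{0.01, 622} = 2.332358.
Margin = t* × SE = 2.332358 × 0.0336998 = 0.07860.
CI: -0.2696 ± 0.07860 → (-0.348, -0.191).
With 98% confidence, each one-unit increase in driver age is associated with a change of between -0.348 and -0.191 $1000s in insurance claim amount.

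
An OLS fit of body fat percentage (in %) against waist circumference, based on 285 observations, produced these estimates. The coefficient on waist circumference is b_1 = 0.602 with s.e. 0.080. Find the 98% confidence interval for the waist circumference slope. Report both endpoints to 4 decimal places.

df = n − 2 = 285 − 2 = 283.
t* = t_{0.01, 283} = 2.339597.
Margin = t* × SE = 2.339597 × 0.080 = 0.187168.
CI: 0.602 ± 0.187168 → (0.4148, 0.7892).
With 98% confidence, each one-unit increase in waist circumference is associated with a change of between 0.4148 and 0.7892 % in body fat percentage.

(0.4148, 0.7892)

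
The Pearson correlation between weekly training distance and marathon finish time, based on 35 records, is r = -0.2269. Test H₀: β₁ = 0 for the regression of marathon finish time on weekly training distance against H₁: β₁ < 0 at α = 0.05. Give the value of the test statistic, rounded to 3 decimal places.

t = -1.338

t = r·√(n − 2)/√(1 − r²) = -0.2269·√33/√0.948516 = -1.338.
df = n − 2 = 33.
One-sided p ≈ 0.0950, which is ≥ 0.05, so fail to reject H₀.
The data do not give significant evidence of a linear association between weekly training distance and marathon finish time.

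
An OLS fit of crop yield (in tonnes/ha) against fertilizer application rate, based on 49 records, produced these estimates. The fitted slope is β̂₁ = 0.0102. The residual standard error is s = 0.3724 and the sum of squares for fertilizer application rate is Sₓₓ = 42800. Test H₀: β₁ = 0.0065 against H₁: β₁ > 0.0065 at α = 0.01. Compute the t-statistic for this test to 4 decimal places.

SE(β̂₁) = s/√Sₓₓ = 0.3724/√42800 = 0.00180006.
t = (0.0102 − 0.0065) / 0.00180006 = 2.0555.
df = n − 2 = 47.
One-sided p ≈ 0.0227, which is ≥ 0.01, so fail to reject H₀.
The data do not give significant evidence that the true slope on fertilizer application rate exceeds 0.0065 tonnes/ha per unit.

t = 2.0555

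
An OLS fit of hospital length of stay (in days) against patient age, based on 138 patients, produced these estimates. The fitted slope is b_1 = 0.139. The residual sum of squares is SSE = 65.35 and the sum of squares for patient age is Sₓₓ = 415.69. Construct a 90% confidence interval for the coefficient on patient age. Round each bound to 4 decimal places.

(0.0827, 0.1953)

MSE = SSE/(n − 2) = 65.35/136 = 0.480515.
SE(b_1) = √(MSE/Sₓₓ) = √(0.480515/415.69) = 0.0339992.
df = n − 2 = 136.
t* = t_{0.05, 136} = 1.656135.
Margin = t* × SE = 1.656135 × 0.0339992 = 0.056307.
CI: 0.139 ± 0.056307 → (0.0827, 0.1953).
With 90% confidence, each one-unit increase in patient age is associated with a change of between 0.0827 and 0.1953 days in hospital length of stay.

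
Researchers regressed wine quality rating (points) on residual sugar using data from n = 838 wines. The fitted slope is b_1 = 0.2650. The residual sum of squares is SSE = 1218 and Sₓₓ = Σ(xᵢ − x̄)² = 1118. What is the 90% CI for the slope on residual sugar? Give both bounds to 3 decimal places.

MSE = SSE/(n − 2) = 1218/836 = 1.45694.
SE(b_1) = √(MSE/Sₓₓ) = √(1.45694/1118) = 0.0360994.
df = n − 2 = 836.
t* = t_{0.05, 836} = 1.646678.
Margin = t* × SE = 1.646678 × 0.0360994 = 0.05944.
CI: 0.2650 ± 0.05944 → (0.206, 0.324).
With 90% confidence, each one-unit increase in residual sugar is associated with a change of between 0.206 and 0.324 points in wine quality rating.

(0.206, 0.324)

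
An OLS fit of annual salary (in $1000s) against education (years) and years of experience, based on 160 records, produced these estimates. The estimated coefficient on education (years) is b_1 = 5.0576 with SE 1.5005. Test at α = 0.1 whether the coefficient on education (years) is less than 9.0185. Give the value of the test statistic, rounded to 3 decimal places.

H₀: β₁ = 9.0185 vs H₁: β₁ < 9.0185.
t = (b_1 − β₁⁰)/SE = (5.0576 − 9.0185) / 1.5005 = -2.640.
df = n − k − 1 = 160 − 2 − 1 = 157.
One-sided p ≈ 0.0046, which is < 0.1, so reject H₀.
There is evidence that the true slope on education (years) is below 9.0185 $1000s per unit, holding the other predictors fixed.

t = -2.640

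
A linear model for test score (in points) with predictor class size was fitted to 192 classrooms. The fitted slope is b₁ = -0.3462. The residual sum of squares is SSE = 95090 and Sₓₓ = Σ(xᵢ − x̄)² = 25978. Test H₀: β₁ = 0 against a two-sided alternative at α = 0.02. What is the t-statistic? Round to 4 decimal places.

MSE = SSE/(n − 2) = 95090/190 = 500.474.
SE(b₁) = √(MSE/Sₓₓ) = √(500.474/25978) = 0.138799.
t = -0.3462 / 0.138799 = -2.4942.
df = n − 2 = 190.
Two-sided p ≈ 0.0135, which is < 0.02, so reject H₀.
There is evidence that class size is associated with test score.

t = -2.4942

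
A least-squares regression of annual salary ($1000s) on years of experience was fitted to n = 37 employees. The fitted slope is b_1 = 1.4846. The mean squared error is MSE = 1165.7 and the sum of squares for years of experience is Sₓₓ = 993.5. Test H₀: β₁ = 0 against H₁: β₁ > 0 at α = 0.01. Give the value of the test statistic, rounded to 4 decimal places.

SE(b_1) = √(MSE/Sₓₓ) = √(1165.7/993.5) = 1.0832.
t = 1.4846 / 1.0832 = 1.3706.
df = n − 2 = 35.
One-sided p ≈ 0.0896, which is ≥ 0.01, so fail to reject H₀.
The data do not give significant evidence that the true slope on years of experience is positive.

t = 1.3706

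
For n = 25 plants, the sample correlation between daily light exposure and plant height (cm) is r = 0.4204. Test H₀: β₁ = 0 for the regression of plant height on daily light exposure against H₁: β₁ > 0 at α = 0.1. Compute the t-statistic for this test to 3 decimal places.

t = r·√(n − 2)/√(1 − r²) = 0.4204·√23/√0.823264 = 2.222.
df = n − 2 = 23.
One-sided p ≈ 0.0182, which is < 0.1, so reject H₀.
There is evidence of a linear association between daily light exposure and plant height.

t = 2.222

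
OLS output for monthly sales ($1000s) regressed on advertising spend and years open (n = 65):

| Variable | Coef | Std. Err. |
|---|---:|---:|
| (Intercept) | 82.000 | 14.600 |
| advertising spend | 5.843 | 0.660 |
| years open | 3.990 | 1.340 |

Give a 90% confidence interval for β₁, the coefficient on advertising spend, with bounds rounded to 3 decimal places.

Read off: b = 5.843, SE = 0.660 for advertising spend.
df = n − k − 1 = 65 − 2 − 1 = 62.
t* = t_{0.05, 62} = 1.669804.
Margin = t* × SE = 1.669804 × 0.660 = 1.10207.
CI: 5.843 ± 1.10207 → (4.741, 6.945).

(4.741, 6.945)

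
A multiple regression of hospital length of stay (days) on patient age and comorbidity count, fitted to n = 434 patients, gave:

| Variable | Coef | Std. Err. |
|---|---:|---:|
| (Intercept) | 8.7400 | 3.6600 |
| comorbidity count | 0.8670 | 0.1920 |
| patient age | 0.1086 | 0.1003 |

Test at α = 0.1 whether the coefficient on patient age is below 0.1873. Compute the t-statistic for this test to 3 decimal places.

t = -0.785

Read off: b = 0.1086, SE = 0.1003 for patient age.
H₀: β₁ = 0.1873 vs H₁: β₁ < 0.1873.
t = (0.1086 − 0.1873) / 0.1003 = -0.785.
df = n − k − 1 = 434 − 2 − 1 = 431.
One-sided p ≈ 0.2165, which is ≥ 0.1, so fail to reject H₀.
The data do not give significant evidence that the true slope on patient age is below 0.1873 days per unit, holding the other predictors fixed.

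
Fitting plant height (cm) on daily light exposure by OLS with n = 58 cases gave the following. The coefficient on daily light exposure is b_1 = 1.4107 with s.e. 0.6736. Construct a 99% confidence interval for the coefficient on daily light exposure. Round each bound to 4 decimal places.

df = n − 2 = 58 − 2 = 56.
t* = t_{0.005, 56} = 2.666512.
Margin = t* × SE = 2.666512 × 0.6736 = 1.796163.
CI: 1.4107 ± 1.796163 → (-0.3855, 3.2069).
With 99% confidence, each one-unit increase in daily light exposure is associated with a change of between -0.3855 and 3.2069 cm in plant height.

(-0.3855, 3.2069)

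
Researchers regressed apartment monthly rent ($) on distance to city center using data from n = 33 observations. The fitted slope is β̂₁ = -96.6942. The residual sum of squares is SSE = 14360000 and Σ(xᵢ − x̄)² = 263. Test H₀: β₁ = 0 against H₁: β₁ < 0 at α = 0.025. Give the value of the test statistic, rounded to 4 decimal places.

t = -2.3040

MSE = SSE/(n − 2) = 14360000/31 = 463226.
SE(β̂₁) = √(MSE/Sₓₓ) = √(463226/263) = 41.968.
t = -96.6942 / 41.968 = -2.3040.
df = n − 2 = 31.
One-sided p ≈ 0.0140, which is < 0.025, so reject H₀.
There is evidence that the true slope on distance to city center is negative.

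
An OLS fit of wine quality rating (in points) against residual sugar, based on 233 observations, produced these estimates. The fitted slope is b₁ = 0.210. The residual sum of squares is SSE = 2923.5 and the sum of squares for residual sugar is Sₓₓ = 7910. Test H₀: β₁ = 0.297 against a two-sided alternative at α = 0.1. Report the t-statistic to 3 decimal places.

MSE = SSE/(n − 2) = 2923.5/231 = 12.6558.
SE(b₁) = √(MSE/Sₓₓ) = √(12.6558/7910) = 0.0399998.
t = (0.210 − 0.297) / 0.0399998 = -2.175.
df = n − 2 = 231.
Two-sided p ≈ 0.0306, which is < 0.1, so reject H₀.
There is evidence that the true slope on residual sugar differs from 0.297 points per unit.

t = -2.175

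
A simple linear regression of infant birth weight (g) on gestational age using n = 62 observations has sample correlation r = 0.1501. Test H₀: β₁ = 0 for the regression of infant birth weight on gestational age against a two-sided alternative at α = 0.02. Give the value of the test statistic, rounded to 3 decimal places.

t = 1.176

t = r·√(n − 2)/√(1 − r²) = 0.1501·√60/√0.97747 = 1.176.
df = n − 2 = 60.
Two-sided p ≈ 0.2442, which is ≥ 0.02, so fail to reject H₀.
The data do not give significant evidence of a linear association between gestational age and infant birth weight.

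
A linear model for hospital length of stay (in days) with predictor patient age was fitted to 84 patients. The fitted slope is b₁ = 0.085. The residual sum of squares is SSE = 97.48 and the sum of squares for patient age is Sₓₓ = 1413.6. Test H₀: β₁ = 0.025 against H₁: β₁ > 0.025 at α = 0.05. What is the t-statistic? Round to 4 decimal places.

t = 2.0690

MSE = SSE/(n − 2) = 97.48/82 = 1.18878.
SE(b₁) = √(MSE/Sₓₓ) = √(1.18878/1413.6) = 0.0289993.
t = (0.085 − 0.025) / 0.0289993 = 2.0690.
df = n − 2 = 82.
One-sided p ≈ 0.0208, which is < 0.05, so reject H₀.
There is evidence that the true slope on patient age exceeds 0.025 days per unit.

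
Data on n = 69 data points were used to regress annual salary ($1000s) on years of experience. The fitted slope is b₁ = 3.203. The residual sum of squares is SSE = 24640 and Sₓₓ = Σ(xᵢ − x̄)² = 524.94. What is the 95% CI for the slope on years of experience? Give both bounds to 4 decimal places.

MSE = SSE/(n − 2) = 24640/67 = 367.761.
SE(b₁) = √(MSE/Sₓₓ) = √(367.761/524.94) = 0.837005.
df = n − 2 = 67.
t* = t_{0.025, 67} = 1.996008.
Margin = t* × SE = 1.996008 × 0.837005 = 1.670669.
CI: 3.203 ± 1.670669 → (1.5323, 4.8737).
With 95% confidence, each one-unit increase in years of experience is associated with a change of between 1.5323 and 4.8737 $1000s in annual salary.

(1.5323, 4.8737)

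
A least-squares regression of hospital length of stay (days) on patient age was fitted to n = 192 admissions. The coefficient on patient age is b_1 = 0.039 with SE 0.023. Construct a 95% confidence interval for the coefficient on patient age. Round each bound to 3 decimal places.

(-0.006, 0.084)

df = n − 2 = 192 − 2 = 190.
t* = t_{0.025, 190} = 1.972528.
Margin = t* × SE = 1.972528 × 0.023 = 0.04537.
CI: 0.039 ± 0.04537 → (-0.006, 0.084).
With 95% confidence, each one-unit increase in patient age is associated with a change of between -0.006 and 0.084 days in hospital length of stay.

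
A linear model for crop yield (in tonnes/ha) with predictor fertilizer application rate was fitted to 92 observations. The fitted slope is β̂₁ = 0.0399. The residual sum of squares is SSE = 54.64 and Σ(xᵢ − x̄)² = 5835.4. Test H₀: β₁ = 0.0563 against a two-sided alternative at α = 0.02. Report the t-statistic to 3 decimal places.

MSE = SSE/(n − 2) = 54.64/90 = 0.607111.
SE(β̂₁) = √(MSE/Sₓₓ) = √(0.607111/5835.4) = 0.0102.
t = (0.0399 − 0.0563) / 0.0102 = -1.608.
df = n − 2 = 90.
Two-sided p ≈ 0.1114, which is ≥ 0.02, so fail to reject H₀.
The data are consistent with a true slope of 0.0563 tonnes/ha per unit of fertilizer application rate.

t = -1.608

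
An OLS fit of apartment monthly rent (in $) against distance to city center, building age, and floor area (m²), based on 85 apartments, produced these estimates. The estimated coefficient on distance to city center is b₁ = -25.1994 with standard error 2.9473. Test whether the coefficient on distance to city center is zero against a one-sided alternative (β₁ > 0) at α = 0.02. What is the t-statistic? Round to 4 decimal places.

t = -8.5500

H₀: β₁ = 0 vs H₁: β₁ > 0.
t = (b₁ − β₁⁰)/SE = -25.1994 / 2.9473 = -8.5500.
df = n − k − 1 = 85 − 3 − 1 = 81.
One-sided p ≈ 1.0000, which is ≥ 0.02, so fail to reject H₀.
The data do not give significant evidence that the true slope on distance to city center is positive, holding the other predictors fixed.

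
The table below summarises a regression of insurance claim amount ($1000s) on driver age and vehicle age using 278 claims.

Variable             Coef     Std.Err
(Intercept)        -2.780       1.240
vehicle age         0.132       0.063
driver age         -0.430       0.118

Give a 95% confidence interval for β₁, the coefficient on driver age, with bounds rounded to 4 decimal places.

Read off: b = -0.430, SE = 0.118 for driver age.
df = n − k − 1 = 278 − 2 − 1 = 275.
t* = t_{0.025, 275} = 1.968628.
Margin = t* × SE = 1.968628 × 0.118 = 0.232298.
CI: -0.430 ± 0.232298 → (-0.6623, -0.1977).

(-0.6623, -0.1977)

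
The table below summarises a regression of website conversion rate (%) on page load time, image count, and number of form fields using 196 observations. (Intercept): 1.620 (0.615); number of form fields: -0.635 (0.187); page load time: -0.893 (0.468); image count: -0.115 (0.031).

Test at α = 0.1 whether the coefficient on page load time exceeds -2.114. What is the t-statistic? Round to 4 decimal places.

t = 2.6090

Read off: b = -0.893, SE = 0.468 for page load time.
H₀: β₁ = -2.114 vs H₁: β₁ > -2.114.
t = (-0.893 − (-2.114)) / 0.468 = 2.6090.
df = n − k − 1 = 196 − 3 − 1 = 192.
One-sided p ≈ 0.0049, which is < 0.1, so reject H₀.
There is evidence that the true slope on page load time exceeds -2.114 % per unit, holding the other predictors fixed.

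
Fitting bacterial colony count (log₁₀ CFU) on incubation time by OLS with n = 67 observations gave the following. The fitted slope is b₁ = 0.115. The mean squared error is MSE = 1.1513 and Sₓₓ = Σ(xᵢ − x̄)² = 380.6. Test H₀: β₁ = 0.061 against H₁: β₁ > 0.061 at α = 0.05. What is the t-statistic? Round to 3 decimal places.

t = 0.982

SE(b₁) = √(MSE/Sₓₓ) = √(1.1513/380.6) = 0.0549996.
t = (0.115 − 0.061) / 0.0549996 = 0.982.
df = n − 2 = 65.
One-sided p ≈ 0.1649, which is ≥ 0.05, so fail to reject H₀.
The data do not give significant evidence that the true slope on incubation time exceeds 0.061 log₁₀ CFU per unit.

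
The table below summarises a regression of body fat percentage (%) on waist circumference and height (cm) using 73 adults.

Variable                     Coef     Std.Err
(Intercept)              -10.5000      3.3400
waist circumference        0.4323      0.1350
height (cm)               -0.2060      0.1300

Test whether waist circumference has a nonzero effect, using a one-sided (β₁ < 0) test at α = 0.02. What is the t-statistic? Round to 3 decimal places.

Read off: b = 0.4323, SE = 0.1350 for waist circumference.
H₀: β₁ = 0 vs H₁: β₁ < 0.
t = 0.4323 / 0.1350 = 3.202.
df = n − k − 1 = 73 − 2 − 1 = 70.
One-sided p ≈ 0.9990, which is ≥ 0.02, so fail to reject H₀.
The data do not give significant evidence that the true slope on waist circumference is negative, holding the other predictors fixed.

t = 3.202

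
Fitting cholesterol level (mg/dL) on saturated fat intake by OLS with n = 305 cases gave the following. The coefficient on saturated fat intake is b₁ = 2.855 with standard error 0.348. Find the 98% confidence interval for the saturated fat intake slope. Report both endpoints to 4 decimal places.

(2.0411, 3.6689)

df = n − 2 = 305 − 2 = 303.
t* = t_{0.01, 303} = 2.338718.
Margin = t* × SE = 2.338718 × 0.348 = 0.813874.
CI: 2.855 ± 0.813874 → (2.0411, 3.6689).
With 98% confidence, each one-unit increase in saturated fat intake is associated with a change of between 2.0411 and 3.6689 mg/dL in cholesterol level.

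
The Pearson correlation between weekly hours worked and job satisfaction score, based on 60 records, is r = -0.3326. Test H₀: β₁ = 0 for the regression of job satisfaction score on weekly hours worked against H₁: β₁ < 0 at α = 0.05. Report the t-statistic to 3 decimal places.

t = r·√(n − 2)/√(1 − r²) = -0.3326·√58/√0.889377 = -2.686.
df = n − 2 = 58.
One-sided p ≈ 0.0047, which is < 0.05, so reject H₀.
There is evidence of a linear association between weekly hours worked and job satisfaction score.

t = -2.686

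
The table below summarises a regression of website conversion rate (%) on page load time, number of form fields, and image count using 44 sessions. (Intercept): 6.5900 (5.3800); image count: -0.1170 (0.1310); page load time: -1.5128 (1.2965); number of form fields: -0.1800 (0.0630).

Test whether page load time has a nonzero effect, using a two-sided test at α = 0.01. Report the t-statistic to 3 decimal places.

t = -1.167

Read off: b = -1.5128, SE = 1.2965 for page load time.
H₀: β₁ = 0 vs H₁: β₁ ≠ 0.
t = -1.5128 / 1.2965 = -1.167.
df = n − k − 1 = 44 − 3 − 1 = 40.
Two-sided p ≈ 0.2502, which is ≥ 0.01, so fail to reject H₀.
The data do not give significant evidence of an association between page load time and website conversion rate, after adjusting for the other predictors.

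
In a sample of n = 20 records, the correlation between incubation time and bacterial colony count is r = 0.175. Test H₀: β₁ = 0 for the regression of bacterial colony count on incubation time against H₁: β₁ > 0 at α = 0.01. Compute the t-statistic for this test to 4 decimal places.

t = r·√(n − 2)/√(1 − r²) = 0.175·√18/√0.969375 = 0.7541.
df = n − 2 = 18.
One-sided p ≈ 0.2303, which is ≥ 0.01, so fail to reject H₀.
The data do not give significant evidence of a linear association between incubation time and bacterial colony count.

t = 0.7541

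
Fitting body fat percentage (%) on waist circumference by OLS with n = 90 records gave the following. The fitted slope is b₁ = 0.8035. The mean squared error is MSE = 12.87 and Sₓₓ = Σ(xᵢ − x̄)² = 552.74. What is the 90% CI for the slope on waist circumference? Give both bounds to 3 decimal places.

(0.550, 1.057)

SE(b₁) = √(MSE/Sₓₓ) = √(12.87/552.74) = 0.152591.
df = n − 2 = 88.
t* = t_{0.05, 88} = 1.662354.
Margin = t* × SE = 1.662354 × 0.152591 = 0.25366.
CI: 0.8035 ± 0.25366 → (0.550, 1.057).
With 90% confidence, each one-unit increase in waist circumference is associated with a change of between 0.550 and 1.057 % in body fat percentage.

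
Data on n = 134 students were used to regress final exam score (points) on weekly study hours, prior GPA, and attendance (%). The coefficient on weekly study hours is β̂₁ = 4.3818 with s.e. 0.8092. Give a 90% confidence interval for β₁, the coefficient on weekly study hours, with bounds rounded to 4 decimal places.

df = n − k − 1 = 134 − 3 − 1 = 130.
t* = t_{0.05, 130} = 1.656659.
Margin = t* × SE = 1.656659 × 0.8092 = 1.340569.
CI: 4.3818 ± 1.340569 → (3.0412, 5.7224).
With 90% confidence, each one-unit increase in weekly study hours is associated with a change of between 3.0412 and 5.7224 points in final exam score, holding the other predictors fixed.

(3.0412, 5.7224)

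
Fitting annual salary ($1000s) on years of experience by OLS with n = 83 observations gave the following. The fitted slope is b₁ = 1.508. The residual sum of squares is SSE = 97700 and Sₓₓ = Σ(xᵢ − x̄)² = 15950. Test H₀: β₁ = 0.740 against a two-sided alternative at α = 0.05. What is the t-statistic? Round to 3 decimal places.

t = 2.793

MSE = SSE/(n − 2) = 97700/81 = 1206.17.
SE(b₁) = √(MSE/Sₓₓ) = √(1206.17/15950) = 0.274995.
t = (1.508 − 0.740) / 0.274995 = 2.793.
df = n − 2 = 81.
Two-sided p ≈ 0.0065, which is < 0.05, so reject H₀.
There is evidence that the true slope on years of experience differs from 0.740 $1000s per unit.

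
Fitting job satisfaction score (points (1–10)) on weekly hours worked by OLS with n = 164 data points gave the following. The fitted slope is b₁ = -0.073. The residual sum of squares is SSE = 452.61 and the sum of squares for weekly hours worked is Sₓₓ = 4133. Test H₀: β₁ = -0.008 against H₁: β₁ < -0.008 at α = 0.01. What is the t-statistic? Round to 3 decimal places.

t = -2.500

MSE = SSE/(n − 2) = 452.61/162 = 2.79389.
SE(b₁) = √(MSE/Sₓₓ) = √(2.79389/4133) = 0.0259999.
t = (-0.073 − (-0.008)) / 0.0259999 = -2.500.
df = n − 2 = 162.
One-sided p ≈ 0.0067, which is < 0.01, so reject H₀.
There is evidence that the true slope on weekly hours worked is below -0.008 points (1–10) per unit.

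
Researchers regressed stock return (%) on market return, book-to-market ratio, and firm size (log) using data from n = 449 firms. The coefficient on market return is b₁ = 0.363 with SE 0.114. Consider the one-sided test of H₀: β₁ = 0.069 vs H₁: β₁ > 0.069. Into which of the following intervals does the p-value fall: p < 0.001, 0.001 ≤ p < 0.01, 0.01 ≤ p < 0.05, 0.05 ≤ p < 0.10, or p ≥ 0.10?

0.001 ≤ p < 0.01

t = (0.363 − 0.069) / 0.114 = 2.579.
df = n − k − 1 = 449 − 3 − 1 = 445.
One-sided p = P(T_{445} > t) ≈ 0.0051.
So 0.001 ≤ p < 0.01.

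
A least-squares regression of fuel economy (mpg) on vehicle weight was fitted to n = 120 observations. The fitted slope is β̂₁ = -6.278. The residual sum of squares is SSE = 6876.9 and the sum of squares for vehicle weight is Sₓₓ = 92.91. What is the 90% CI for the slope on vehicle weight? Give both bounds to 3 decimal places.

(-7.591, -4.965)

MSE = SSE/(n − 2) = 6876.9/118 = 58.2788.
SE(β̂₁) = √(MSE/Sₓₓ) = √(58.2788/92.91) = 0.791998.
df = n − 2 = 118.
t* = t_{0.05, 118} = 1.65787.
Margin = t* × SE = 1.65787 × 0.791998 = 1.31303.
CI: -6.278 ± 1.31303 → (-7.591, -4.965).
With 90% confidence, each one-unit increase in vehicle weight is associated with a change of between -7.591 and -4.965 mpg in fuel economy.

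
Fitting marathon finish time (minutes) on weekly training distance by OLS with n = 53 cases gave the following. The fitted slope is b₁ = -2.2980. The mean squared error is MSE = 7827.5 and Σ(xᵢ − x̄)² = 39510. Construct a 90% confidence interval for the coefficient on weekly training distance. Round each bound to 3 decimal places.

(-3.044, -1.552)

SE(b₁) = √(MSE/Sₓₓ) = √(7827.5/39510) = 0.4451.
df = n − 2 = 51.
t* = t_{0.05, 51} = 1.675285.
Margin = t* × SE = 1.675285 × 0.4451 = 0.74567.
CI: -2.2980 ± 0.74567 → (-3.044, -1.552).
With 90% confidence, each one-unit increase in weekly training distance is associated with a change of between -3.044 and -1.552 minutes in marathon finish time.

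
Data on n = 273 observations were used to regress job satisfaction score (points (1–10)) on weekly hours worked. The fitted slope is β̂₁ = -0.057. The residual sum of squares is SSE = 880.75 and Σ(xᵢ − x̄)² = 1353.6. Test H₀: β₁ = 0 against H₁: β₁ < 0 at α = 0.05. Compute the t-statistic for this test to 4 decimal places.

t = -1.1633

MSE = SSE/(n − 2) = 880.75/271 = 3.25.
SE(β̂₁) = √(MSE/Sₓₓ) = √(3.25/1353.6) = 0.049.
t = -0.057 / 0.049 = -1.1633.
df = n − 2 = 271.
One-sided p ≈ 0.1229, which is ≥ 0.05, so fail to reject H₀.
The data do not give significant evidence that the true slope on weekly hours worked is negative.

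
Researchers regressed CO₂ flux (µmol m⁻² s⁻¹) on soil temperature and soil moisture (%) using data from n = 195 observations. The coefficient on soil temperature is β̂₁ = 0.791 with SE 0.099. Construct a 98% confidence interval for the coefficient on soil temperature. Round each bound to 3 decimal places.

df = n − k − 1 = 195 − 2 − 1 = 192.
t* = t_{0.01, 192} = 2.345926.
Margin = t* × SE = 2.345926 × 0.099 = 0.23225.
CI: 0.791 ± 0.23225 → (0.559, 1.023).
With 98% confidence, each one-unit increase in soil temperature is associated with a change of between 0.559 and 1.023 µmol m⁻² s⁻¹ in CO₂ flux, holding the other predictors fixed.

(0.559, 1.023)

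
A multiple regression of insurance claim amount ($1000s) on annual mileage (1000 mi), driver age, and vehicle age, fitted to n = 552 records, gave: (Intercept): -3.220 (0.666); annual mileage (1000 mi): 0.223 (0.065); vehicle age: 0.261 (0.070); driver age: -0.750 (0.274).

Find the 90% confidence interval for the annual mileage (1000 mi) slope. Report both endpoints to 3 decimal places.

(0.116, 0.330)

Read off: b = 0.223, SE = 0.065 for annual mileage (1000 mi).
df = n − k − 1 = 552 − 3 − 1 = 548.
t* = t_{0.05, 548} = 1.647639.
Margin = t* × SE = 1.647639 × 0.065 = 0.10710.
CI: 0.223 ± 0.10710 → (0.116, 0.330).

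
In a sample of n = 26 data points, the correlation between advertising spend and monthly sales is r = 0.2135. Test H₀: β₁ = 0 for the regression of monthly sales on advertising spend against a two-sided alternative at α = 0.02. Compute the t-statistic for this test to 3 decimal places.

t = r·√(n − 2)/√(1 − r²) = 0.2135·√24/√0.954418 = 1.071.
df = n − 2 = 24.
Two-sided p ≈ 0.2950, which is ≥ 0.02, so fail to reject H₀.
The data do not give significant evidence of a linear association between advertising spend and monthly sales.

t = 1.071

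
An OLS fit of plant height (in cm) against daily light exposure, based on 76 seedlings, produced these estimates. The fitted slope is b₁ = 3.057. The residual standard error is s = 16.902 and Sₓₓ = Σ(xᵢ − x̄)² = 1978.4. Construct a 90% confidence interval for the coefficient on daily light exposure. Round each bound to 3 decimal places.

SE(b₁) = s/√Sₓₓ = 16.902/√1978.4 = 0.379998.
df = n − 2 = 74.
t* = t_{0.05, 74} = 1.665707.
Margin = t* × SE = 1.665707 × 0.379998 = 0.63296.
CI: 3.057 ± 0.63296 → (2.424, 3.690).
With 90% confidence, each one-unit increase in daily light exposure is associated with a change of between 2.424 and 3.690 cm in plant height.

(2.424, 3.690)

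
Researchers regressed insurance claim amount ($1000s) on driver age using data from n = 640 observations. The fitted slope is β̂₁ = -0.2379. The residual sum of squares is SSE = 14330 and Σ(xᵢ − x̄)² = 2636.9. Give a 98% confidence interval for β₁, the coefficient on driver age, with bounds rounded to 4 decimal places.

MSE = SSE/(n − 2) = 14330/638 = 22.4608.
SE(β̂₁) = √(MSE/Sₓₓ) = √(22.4608/2636.9) = 0.0922924.
df = n − 2 = 638.
t* = t_{0.01, 638} = 2.332207.
Margin = t* × SE = 2.332207 × 0.0922924 = 0.215245.
CI: -0.2379 ± 0.215245 → (-0.4531, -0.0227).
With 98% confidence, each one-unit increase in driver age is associated with a change of between -0.4531 and -0.0227 $1000s in insurance claim amount.

(-0.4531, -0.0227)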